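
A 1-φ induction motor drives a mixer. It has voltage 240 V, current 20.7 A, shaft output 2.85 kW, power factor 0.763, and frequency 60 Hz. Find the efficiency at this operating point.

75.2 %

P_out = 2.85 kW = 2850 W
P_in = V·I·cosφ = 240 × 20.7 × 0.763 = 3791 W
η = P_out / P_in = 2850 / 3791 = 0.752 = 75.2%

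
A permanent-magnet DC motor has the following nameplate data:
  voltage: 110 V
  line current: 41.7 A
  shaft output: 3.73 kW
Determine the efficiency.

81.3 %

P_out = 3.73 kW = 3730 W
P_in = V·I = 110 × 41.7 = 4587 W
η = P_out / P_in = 3730 / 4587 = 0.813 = 81.3%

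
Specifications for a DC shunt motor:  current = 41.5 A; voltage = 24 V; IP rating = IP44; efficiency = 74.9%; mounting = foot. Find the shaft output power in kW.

0.746 kW

P_in = V·I = 24 × 41.5 = 996 W
P_out = η·P_in = 0.749 × 996 = 746 W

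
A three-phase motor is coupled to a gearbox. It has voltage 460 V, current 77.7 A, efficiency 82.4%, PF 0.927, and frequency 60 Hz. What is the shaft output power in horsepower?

P_in = √3·V·I·cosφ = 1.732 × 460 × 77.7 × 0.927 = 57386 W
P_out = η·P_in = 0.824 × 57386 = 47286 W
= 47286/746 = 63.4 HP

63.4 HP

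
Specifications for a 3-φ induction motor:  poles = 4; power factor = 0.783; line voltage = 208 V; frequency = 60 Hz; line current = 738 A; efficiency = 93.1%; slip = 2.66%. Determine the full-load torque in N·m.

1060 N·m

P_in = √3·V·I·cosφ = 1.732 × 208 × 738 × 0.783 = 208175 W
P_out = η·P_in = 0.931 × 208175 = 193811 W
n_s = 120×60/4 = 1800 rpm; n = 1800×(1−0.0266) = 1752 rpm
ω = 2π×1752/60 = 183.5 rad/s
τ = P_out/ω = 193811/183.5 = 1060 N·m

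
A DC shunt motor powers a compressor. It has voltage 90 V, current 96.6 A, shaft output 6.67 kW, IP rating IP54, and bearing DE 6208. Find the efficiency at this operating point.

76.7 %

P_out = 6.67 kW = 6670 W
P_in = V·I = 90 × 96.6 = 8694 W
η = P_out / P_in = 6670 / 8694 = 0.767 = 76.7%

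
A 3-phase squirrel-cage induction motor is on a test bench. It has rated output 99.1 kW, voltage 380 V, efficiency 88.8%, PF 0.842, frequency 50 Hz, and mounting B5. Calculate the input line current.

201 A

P_out = 99.1 kW = 99100 W
P_in = P_out / η = 99100 / 0.888 = 111599 W
I_L = P_in / (√3·V_L·cosφ) = 111599 / (1.732 × 380 × 0.842) = 201 A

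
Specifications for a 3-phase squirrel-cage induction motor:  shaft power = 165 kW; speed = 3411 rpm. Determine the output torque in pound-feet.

341 lb·ft

ω = 2π × 3411/60 = 357.2 rad/s
τ = P/ω = 165000/357.2 = 461.9 N·m
In lb·ft: 461.9/1.356 = 341 lb·ft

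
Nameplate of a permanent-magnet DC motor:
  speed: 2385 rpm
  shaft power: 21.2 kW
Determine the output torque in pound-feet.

ω = 2π × 2385/60 = 249.8 rad/s
τ = P/ω = 21200/249.8 = 84.87 N·m
In lb·ft: 84.87/1.356 = 62.6 lb·ft

62.6 lb·ft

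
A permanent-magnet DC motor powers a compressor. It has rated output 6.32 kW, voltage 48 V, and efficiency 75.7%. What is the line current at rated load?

174 A

P_out = 6.32 kW = 6320 W
P_in = P_out / η = 6320 / 0.757 = 8349 W
I = P_in / V = 8349 / 48 = 174 A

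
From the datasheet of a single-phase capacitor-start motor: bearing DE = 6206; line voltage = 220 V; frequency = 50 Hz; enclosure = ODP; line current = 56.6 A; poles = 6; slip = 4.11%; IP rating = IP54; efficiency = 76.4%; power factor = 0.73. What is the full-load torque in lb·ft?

51 lb·ft

P_in = V·I·cosφ = 220 × 56.6 × 0.73 = 9090 W
P_out = η·P_in = 0.764 × 9090 = 6945 W
n_s = 120×50/6 = 1000 rpm; n = 1000×(1−0.0411) = 959 rpm
ω = 2π×959/60 = 100.4 rad/s
τ = P_out/ω = 6945/100.4 = 69.17 N·m
In lb·ft: 69.17/1.356 = 51 lb·ft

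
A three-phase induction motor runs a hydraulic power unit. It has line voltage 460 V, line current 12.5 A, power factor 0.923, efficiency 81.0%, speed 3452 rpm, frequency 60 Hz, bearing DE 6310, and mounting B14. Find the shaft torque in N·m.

20.6 N·m

P_in = √3·V·I·cosφ = 1.732 × 460 × 12.5 × 0.923 = 9192 W
P_out = η·P_in = 0.81 × 9192 = 7446 W
n = 3452 rpm
ω = 2π×3452/60 = 361.5 rad/s
τ = P_out/ω = 7446/361.5 = 20.6 N·m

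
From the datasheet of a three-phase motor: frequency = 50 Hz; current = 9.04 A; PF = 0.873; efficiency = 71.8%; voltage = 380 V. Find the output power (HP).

5 HP

P_in = √3·V·I·cosφ = 1.732 × 380 × 9.04 × 0.873 = 5194 W
P_out = η·P_in = 0.718 × 5194 = 3729 W
= 3729/746 = 5 HP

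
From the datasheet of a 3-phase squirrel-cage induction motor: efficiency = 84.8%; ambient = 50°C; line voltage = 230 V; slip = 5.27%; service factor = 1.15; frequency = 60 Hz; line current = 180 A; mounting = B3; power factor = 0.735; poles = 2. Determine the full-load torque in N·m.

P_in = √3·V·I·cosφ = 1.732 × 230 × 180 × 0.735 = 52703 W
P_out = η·P_in = 0.848 × 52703 = 44692 W
n_s = 120×60/2 = 3600 rpm; n = 3600×(1−0.0527) = 3410 rpm
ω = 2π×3410/60 = 357.1 rad/s
τ = P_out/ω = 44692/357.1 = 125 N·m

125 N·m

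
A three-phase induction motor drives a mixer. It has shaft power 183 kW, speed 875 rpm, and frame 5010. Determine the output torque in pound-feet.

1470 lb·ft

ω = 2π × 875/60 = 91.63 rad/s
τ = P/ω = 183000/91.63 = 1997 N·m
In lb·ft: 1997/1.356 = 1470 lb·ft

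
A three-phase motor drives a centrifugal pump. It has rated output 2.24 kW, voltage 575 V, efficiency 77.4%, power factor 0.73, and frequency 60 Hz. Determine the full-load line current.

3.98 A

P_out = 2.24 kW = 2240 W
P_in = P_out / η = 2240 / 0.774 = 2894 W
I_L = P_in / (√3·V_L·cosφ) = 2894 / (1.732 × 575 × 0.73) = 3.98 A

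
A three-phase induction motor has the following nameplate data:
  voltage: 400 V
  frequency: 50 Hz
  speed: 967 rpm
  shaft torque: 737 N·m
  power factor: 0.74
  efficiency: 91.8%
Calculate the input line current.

159 A

ω = 2π×967/60 = 101.3 rad/s; P_out = τω = 737 × 101.3 = 74658 W
P_in = P_out / η = 74658 / 0.918 = 81327 W
I_L = P_in / (√3·V_L·cosφ) = 81327 / (1.732 × 400 × 0.74) = 159 A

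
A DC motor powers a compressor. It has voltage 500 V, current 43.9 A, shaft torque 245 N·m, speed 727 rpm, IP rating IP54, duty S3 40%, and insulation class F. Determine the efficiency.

85.0 %

ω = 2π × 727/60 = 76.13 rad/s; P_out = τω = 245 × 76.13 = 18652 W
P_in = V·I = 500 × 43.9 = 21950 W
η = P_out / P_in = 18652 / 21950 = 0.850 = 85.0%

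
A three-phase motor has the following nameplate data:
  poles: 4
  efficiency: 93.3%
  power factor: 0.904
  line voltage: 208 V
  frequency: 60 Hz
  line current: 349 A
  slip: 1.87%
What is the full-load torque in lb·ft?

423 lb·ft

P_in = √3·V·I·cosφ = 1.732 × 208 × 349 × 0.904 = 113659 W
P_out = η·P_in = 0.933 × 113659 = 106044 W
n_s = 120×60/4 = 1800 rpm; n = 1800×(1−0.0187) = 1766 rpm
ω = 2π×1766/60 = 184.9 rad/s
τ = P_out/ω = 106044/184.9 = 573.5 N·m
In lb·ft: 573.5/1.356 = 423 lb·ft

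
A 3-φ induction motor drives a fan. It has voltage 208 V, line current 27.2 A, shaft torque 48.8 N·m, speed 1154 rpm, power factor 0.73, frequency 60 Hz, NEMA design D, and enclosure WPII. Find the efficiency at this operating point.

ω = 2π × 1154/60 = 120.8 rad/s; P_out = τω = 48.8 × 120.8 = 5895 W
P_in = √3·V_L·I_L·cosφ = 1.732 × 208 × 27.2 × 0.73 = 7153 W
η = P_out / P_in = 5895 / 7153 = 0.824 = 82.4%

82.4 %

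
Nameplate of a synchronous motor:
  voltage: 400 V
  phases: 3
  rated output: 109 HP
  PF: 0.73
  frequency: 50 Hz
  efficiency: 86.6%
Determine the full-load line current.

P_out = 109 × 746 = 81314 W
P_in = P_out / η = 81314 / 0.866 = 93896 W
I_L = P_in / (√3·V_L·cosφ) = 93896 / (1.732 × 400 × 0.73) = 186 A

186 A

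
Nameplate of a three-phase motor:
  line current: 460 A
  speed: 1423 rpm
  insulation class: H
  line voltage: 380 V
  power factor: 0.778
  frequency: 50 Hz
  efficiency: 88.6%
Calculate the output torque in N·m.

1400 N·m

P_in = √3·V·I·cosφ = 1.732 × 380 × 460 × 0.778 = 235542 W
P_out = η·P_in = 0.886 × 235542 = 208690 W
n = 1423 rpm
ω = 2π×1423/60 = 149 rad/s
τ = P_out/ω = 208690/149 = 1400 N·m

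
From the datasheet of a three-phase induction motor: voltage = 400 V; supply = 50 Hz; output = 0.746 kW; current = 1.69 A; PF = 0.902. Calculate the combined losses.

P_in = √3·V·I·cosφ = 1.732×400×1.69×0.902 = 1056 W
P_out = 746 W
Losses = P_in − P_out = 1056 − 746 = 310 W

310 W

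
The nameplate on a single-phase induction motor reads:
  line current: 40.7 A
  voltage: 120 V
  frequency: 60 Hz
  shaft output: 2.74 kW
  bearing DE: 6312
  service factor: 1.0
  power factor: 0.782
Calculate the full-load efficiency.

P_out = 2.74 kW = 2740 W
P_in = V·I·cosφ = 120 × 40.7 × 0.782 = 3819 W
η = P_out / P_in = 2740 / 3819 = 0.717 = 71.7%

71.7 %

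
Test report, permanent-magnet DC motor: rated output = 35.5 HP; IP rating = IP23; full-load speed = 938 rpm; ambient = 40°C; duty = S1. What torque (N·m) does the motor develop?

270 N·m

P_out = 35.5 × 746 = 26483 W
ω = 2π × 938/60 = 98.23 rad/s
τ = P_out/ω = 26483/98.23 = 270 N·m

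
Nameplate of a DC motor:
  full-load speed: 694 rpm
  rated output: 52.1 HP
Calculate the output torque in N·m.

535 N·m

P_out = 52.1 × 746 = 38867 W
ω = 2π × 694/60 = 72.68 rad/s
τ = P_out/ω = 38867/72.68 = 535 N·m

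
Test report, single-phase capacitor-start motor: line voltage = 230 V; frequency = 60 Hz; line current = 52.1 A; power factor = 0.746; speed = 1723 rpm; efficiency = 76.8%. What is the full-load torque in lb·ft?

28.1 lb·ft

P_in = V·I·cosφ = 230 × 52.1 × 0.746 = 8939 W
P_out = η·P_in = 0.768 × 8939 = 6865 W
n = 1723 rpm
ω = 2π×1723/60 = 180.4 rad/s
τ = P_out/ω = 6865/180.4 = 38.05 N·m
In lb·ft: 38.05/1.356 = 28.1 lb·ft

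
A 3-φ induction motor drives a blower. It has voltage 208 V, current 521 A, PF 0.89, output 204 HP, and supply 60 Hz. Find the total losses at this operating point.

P_in = √3·V·I·cosφ = 1.732×208×521×0.89 = 167047 W
P_out = 204×746 = 152184 W
Losses = P_in − P_out = 167047 − 152184 = 14863 W

14900 W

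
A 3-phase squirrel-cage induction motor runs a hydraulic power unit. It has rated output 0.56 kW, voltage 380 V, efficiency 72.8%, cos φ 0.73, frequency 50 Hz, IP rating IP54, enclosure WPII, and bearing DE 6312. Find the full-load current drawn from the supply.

P_out = 0.56 kW = 560 W
P_in = P_out / η = 560 / 0.728 = 769 W
I_L = P_in / (√3·V_L·cosφ) = 769 / (1.732 × 380 × 0.73) = 1.6 A

1.6 A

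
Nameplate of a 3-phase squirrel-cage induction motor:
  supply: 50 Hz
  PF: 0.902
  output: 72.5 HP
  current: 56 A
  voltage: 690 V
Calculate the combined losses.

6.28 kW

P_in = √3·V·I·cosφ = 1.732×690×56×0.902 = 60366 W
P_out = 72.5×746 = 54085 W
Losses = P_in − P_out = 60366 − 54085 = 6281 W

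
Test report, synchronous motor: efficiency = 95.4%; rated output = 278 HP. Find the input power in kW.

P_out = 278 × 746 = 207388 W
P_in = P_out/η = 207388/0.954 = 217388 W = 217 kW

217 kW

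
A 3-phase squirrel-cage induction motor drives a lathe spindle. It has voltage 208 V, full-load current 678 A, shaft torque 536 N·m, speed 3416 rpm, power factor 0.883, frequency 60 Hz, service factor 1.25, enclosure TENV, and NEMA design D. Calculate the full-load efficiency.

ω = 2π × 3416/60 = 357.7 rad/s; P_out = τω = 536 × 357.7 = 191727 W
P_in = √3·V_L·I_L·cosφ = 1.732 × 208 × 678 × 0.883 = 215676 W
η = P_out / P_in = 191727 / 215676 = 0.889 = 88.9%

88.9 %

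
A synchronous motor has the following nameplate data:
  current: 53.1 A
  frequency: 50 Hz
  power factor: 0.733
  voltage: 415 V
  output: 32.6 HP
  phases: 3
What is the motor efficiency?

86.9 %

P_out = 32.6 × 746 = 24320 W
P_in = √3·V_L·I_L·cosφ = 1.732 × 415 × 53.1 × 0.733 = 27977 W
η = P_out / P_in = 24320 / 27977 = 0.869 = 86.9%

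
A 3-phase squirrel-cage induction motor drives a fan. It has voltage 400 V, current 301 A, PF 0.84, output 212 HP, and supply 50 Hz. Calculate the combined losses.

17000 W

P_in = √3·V·I·cosφ = 1.732×400×301×0.84 = 175168 W
P_out = 212×746 = 158152 W
Losses = P_in − P_out = 175168 − 158152 = 17016 W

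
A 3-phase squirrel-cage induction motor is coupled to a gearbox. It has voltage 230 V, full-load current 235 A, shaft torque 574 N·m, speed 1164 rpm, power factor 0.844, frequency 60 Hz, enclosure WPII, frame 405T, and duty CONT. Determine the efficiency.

ω = 2π × 1164/60 = 121.9 rad/s; P_out = τω = 574 × 121.9 = 69971 W
P_in = √3·V_L·I_L·cosφ = 1.732 × 230 × 235 × 0.844 = 79011 W
η = P_out / P_in = 69971 / 79011 = 0.886 = 88.6%

88.6 %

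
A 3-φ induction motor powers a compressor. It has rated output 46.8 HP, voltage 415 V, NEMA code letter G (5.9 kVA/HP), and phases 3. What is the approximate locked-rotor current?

384 A

S_LR = 5.9 × 46.8 = 276.12 kVA
I_LR = S_LR/(√3·V_L) = 276120/(1.732×415) = 384 A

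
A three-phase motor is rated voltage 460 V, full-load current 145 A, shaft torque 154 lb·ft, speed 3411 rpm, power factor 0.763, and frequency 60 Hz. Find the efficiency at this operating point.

τ = 154 lb·ft × 1.356 = 208.8 N·m
ω = 2π × 3411/60 = 357.2 rad/s; P_out = τω = 208.8 × 357.2 = 74583 W
P_in = √3·V_L·I_L·cosφ = 1.732 × 460 × 145 × 0.763 = 88145 W
η = P_out / P_in = 74583 / 88145 = 0.846 = 84.6%

84.6 %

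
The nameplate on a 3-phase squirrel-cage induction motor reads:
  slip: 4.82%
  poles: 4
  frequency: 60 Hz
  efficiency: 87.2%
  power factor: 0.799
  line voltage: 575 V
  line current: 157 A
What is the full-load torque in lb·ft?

P_in = √3·V·I·cosφ = 1.732 × 575 × 157 × 0.799 = 124929 W
P_out = η·P_in = 0.872 × 124929 = 108938 W
n_s = 120×60/4 = 1800 rpm; n = 1800×(1−0.0482) = 1713 rpm
ω = 2π×1713/60 = 179.4 rad/s
τ = P_out/ω = 108938/179.4 = 607.2 N·m
In lb·ft: 607.2/1.356 = 448 lb·ft

448 lb·ft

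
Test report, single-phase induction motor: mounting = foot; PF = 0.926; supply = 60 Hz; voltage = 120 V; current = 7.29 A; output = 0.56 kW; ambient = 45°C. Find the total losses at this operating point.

P_in = V·I·cosφ = 120×7.29×0.926 = 810 W
P_out = 560 W
Losses = P_in − P_out = 810 − 560 = 250 W

250 W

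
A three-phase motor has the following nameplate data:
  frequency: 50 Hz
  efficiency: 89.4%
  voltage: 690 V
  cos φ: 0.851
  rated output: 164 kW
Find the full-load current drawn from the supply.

180 A

P_out = 164 kW = 164000 W
P_in = P_out / η = 164000 / 0.894 = 183445 W
I_L = P_in / (√3·V_L·cosφ) = 183445 / (1.732 × 690 × 0.851) = 180 A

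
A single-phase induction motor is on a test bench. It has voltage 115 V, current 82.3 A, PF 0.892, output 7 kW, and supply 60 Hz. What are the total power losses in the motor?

1.44 kW

P_in = V·I·cosφ = 115×82.3×0.892 = 8442 W
P_out = 7000 W
Losses = P_in − P_out = 8442 − 7000 = 1442 W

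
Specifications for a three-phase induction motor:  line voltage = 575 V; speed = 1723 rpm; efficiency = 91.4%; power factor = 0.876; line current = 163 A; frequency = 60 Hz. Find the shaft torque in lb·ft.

531 lb·ft

P_in = √3·V·I·cosφ = 1.732 × 575 × 163 × 0.876 = 142203 W
P_out = η·P_in = 0.914 × 142203 = 129974 W
n = 1723 rpm
ω = 2π×1723/60 = 180.4 rad/s
τ = P_out/ω = 129974/180.4 = 720.5 N·m
In lb·ft: 720.5/1.356 = 531 lb·ft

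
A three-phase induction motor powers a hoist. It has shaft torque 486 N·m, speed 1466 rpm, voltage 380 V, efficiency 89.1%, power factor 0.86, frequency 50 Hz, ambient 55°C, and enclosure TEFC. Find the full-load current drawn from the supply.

148 A

ω = 2π×1466/60 = 153.5 rad/s; P_out = τω = 486 × 153.5 = 74601 W
P_in = P_out / η = 74601 / 0.891 = 83727 W
I_L = P_in / (√3·V_L·cosφ) = 83727 / (1.732 × 380 × 0.86) = 148 A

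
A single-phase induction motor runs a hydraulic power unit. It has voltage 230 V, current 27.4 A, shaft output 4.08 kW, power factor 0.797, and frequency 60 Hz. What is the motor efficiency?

P_out = 4.08 kW = 4080 W
P_in = V·I·cosφ = 230 × 27.4 × 0.797 = 5023 W
η = P_out / P_in = 4080 / 5023 = 0.812 = 81.2%

81.2 %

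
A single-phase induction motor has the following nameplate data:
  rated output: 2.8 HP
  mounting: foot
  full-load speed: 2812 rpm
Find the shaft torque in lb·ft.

P_out = 2.8 × 746 = 2089 W
ω = 2π × 2812/60 = 294.5 rad/s
τ = P_out/ω = 2089/294.5 = 7.093 N·m
In lb·ft: 7.093/1.356 = 5.23 lb·ft

5.23 lb·ft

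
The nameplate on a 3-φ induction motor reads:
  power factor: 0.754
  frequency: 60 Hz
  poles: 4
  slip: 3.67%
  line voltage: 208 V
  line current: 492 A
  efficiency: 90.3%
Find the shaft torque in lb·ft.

490 lb·ft

P_in = √3·V·I·cosφ = 1.732 × 208 × 492 × 0.754 = 133643 W
P_out = η·P_in = 0.903 × 133643 = 120680 W
n_s = 120×60/4 = 1800 rpm; n = 1800×(1−0.0367) = 1734 rpm
ω = 2π×1734/60 = 181.6 rad/s
τ = P_out/ω = 120680/181.6 = 664.5 N·m
In lb·ft: 664.5/1.356 = 490 lb·ft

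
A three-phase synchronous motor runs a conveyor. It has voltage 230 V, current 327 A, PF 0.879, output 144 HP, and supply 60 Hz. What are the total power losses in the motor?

P_in = √3·V·I·cosφ = 1.732×230×327×0.879 = 114502 W
P_out = 144×746 = 107424 W
Losses = P_in − P_out = 114502 − 107424 = 7078 W

7080 W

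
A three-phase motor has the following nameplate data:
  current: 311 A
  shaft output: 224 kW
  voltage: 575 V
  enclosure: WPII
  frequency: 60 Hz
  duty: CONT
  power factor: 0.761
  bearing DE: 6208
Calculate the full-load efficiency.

95.0 %

P_out = 224 kW = 224000 W
P_in = √3·V_L·I_L·cosφ = 1.732 × 575 × 311 × 0.761 = 235701 W
η = P_out / P_in = 224000 / 235701 = 0.950 = 95.0%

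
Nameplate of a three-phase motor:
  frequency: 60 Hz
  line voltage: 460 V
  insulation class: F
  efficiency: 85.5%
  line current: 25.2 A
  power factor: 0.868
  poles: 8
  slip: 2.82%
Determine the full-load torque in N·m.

163 N·m

P_in = √3·V·I·cosφ = 1.732 × 460 × 25.2 × 0.868 = 17427 W
P_out = η·P_in = 0.855 × 17427 = 14900 W
n_s = 120×60/8 = 900 rpm; n = 900×(1−0.0282) = 875 rpm
ω = 2π×875/60 = 91.63 rad/s
τ = P_out/ω = 14900/91.63 = 163 N·m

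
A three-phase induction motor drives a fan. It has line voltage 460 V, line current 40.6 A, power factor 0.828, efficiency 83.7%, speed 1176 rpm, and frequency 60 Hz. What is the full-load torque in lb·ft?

134 lb·ft

P_in = √3·V·I·cosφ = 1.732 × 460 × 40.6 × 0.828 = 26783 W
P_out = η·P_in = 0.837 × 26783 = 22417 W
n = 1176 rpm
ω = 2π×1176/60 = 123.2 rad/s
τ = P_out/ω = 22417/123.2 = 182 N·m
In lb·ft: 182/1.356 = 134 lb·ft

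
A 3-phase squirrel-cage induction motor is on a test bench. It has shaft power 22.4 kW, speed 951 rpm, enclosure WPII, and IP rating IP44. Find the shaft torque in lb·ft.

ω = 2π × 951/60 = 99.59 rad/s
τ = P/ω = 22400/99.59 = 224.9 N·m
In lb·ft: 224.9/1.356 = 166 lb·ft

166 lb·ft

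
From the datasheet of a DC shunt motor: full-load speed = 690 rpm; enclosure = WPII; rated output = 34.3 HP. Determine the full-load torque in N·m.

354 N·m

P_out = 34.3 × 746 = 25588 W
ω = 2π × 690/60 = 72.26 rad/s
τ = P_out/ω = 25588/72.26 = 354 N·m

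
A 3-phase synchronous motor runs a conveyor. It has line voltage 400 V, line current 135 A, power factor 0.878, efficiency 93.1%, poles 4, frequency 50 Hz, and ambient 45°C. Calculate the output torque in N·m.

P_in = √3·V·I·cosφ = 1.732 × 400 × 135 × 0.878 = 82118 W
P_out = η·P_in = 0.931 × 82118 = 76452 W
n = n_s = 120×50/4 = 1500 rpm (synchronous)
ω = 2π×1500/60 = 157.1 rad/s
τ = P_out/ω = 76452/157.1 = 487 N·m

487 N·m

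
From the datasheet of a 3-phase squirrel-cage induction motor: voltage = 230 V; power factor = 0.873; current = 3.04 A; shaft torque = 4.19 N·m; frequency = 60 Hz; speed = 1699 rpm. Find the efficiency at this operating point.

70.5 %

ω = 2π × 1699/60 = 177.9 rad/s; P_out = τω = 4.19 × 177.9 = 745 W
P_in = √3·V_L·I_L·cosφ = 1.732 × 230 × 3.04 × 0.873 = 1057 W
η = P_out / P_in = 745 / 1057 = 0.705 = 70.5%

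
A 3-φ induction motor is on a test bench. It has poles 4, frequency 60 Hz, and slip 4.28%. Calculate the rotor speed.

1723 rpm

n_s = 120f/p = 120×60/4 = 1800 rpm
n = n_s(1 − s) = 1800 × (1 − 0.0428) = 1723 rpm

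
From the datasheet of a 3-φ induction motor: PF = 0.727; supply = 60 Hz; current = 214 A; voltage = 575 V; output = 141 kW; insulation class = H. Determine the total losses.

13.9 kW

P_in = √3·V·I·cosφ = 1.732×575×214×0.727 = 154940 W
P_out = 141000 W
Losses = P_in − P_out = 154940 − 141000 = 13940 W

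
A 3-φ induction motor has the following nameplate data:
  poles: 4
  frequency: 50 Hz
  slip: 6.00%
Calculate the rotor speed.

n_s = 120f/p = 120×50/4 = 1500 rpm
n = n_s(1 − s) = 1500 × (1 − 0.06) = 1410 rpm

1410 rpm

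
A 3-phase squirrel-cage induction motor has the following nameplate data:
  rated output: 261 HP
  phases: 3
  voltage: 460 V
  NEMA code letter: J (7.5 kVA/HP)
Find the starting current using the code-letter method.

S_LR = 7.5 × 261 = 1957.5 kVA
I_LR = S_LR/(√3·V_L) = 1957500/(1.732×460) = 2460 A

2460 A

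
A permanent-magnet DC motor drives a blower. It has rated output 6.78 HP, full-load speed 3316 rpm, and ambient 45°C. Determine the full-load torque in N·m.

14.6 N·m

P_out = 6.78 × 746 = 5058 W
ω = 2π × 3316/60 = 347.3 rad/s
τ = P_out/ω = 5058/347.3 = 14.6 N·m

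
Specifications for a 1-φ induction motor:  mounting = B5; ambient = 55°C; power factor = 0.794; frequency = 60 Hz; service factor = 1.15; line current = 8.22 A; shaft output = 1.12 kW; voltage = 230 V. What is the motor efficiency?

P_out = 1.12 kW = 1120 W
P_in = V·I·cosφ = 230 × 8.22 × 0.794 = 1501 W
η = P_out / P_in = 1120 / 1501 = 0.746 = 74.6%

74.6 %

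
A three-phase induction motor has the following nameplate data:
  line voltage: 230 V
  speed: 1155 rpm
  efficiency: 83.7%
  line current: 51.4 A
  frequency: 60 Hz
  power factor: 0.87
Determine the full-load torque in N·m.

123 N·m

P_in = √3·V·I·cosφ = 1.732 × 230 × 51.4 × 0.87 = 17814 W
P_out = η·P_in = 0.837 × 17814 = 14910 W
n = 1155 rpm
ω = 2π×1155/60 = 121 rad/s
τ = P_out/ω = 14910/121 = 123 N·m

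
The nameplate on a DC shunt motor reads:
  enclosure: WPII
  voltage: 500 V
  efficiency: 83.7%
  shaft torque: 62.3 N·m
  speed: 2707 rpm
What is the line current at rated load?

ω = 2π×2707/60 = 283.5 rad/s; P_out = τω = 62.3 × 283.5 = 17662 W
P_in = P_out / η = 17662 / 0.837 = 21102 W
I = P_in / V = 21102 / 500 = 42.2 A

42.2 A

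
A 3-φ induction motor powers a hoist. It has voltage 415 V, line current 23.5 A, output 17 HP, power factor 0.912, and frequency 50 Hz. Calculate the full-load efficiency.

P_out = 17 × 746 = 12682 W
P_in = √3·V_L·I_L·cosφ = 1.732 × 415 × 23.5 × 0.912 = 15405 W
η = P_out / P_in = 12682 / 15405 = 0.823 = 82.3%

82.3 %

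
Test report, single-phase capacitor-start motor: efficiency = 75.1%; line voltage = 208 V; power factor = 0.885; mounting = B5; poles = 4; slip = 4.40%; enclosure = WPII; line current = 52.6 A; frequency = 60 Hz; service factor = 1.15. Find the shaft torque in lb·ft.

P_in = V·I·cosφ = 208 × 52.6 × 0.885 = 9683 W
P_out = η·P_in = 0.751 × 9683 = 7272 W
n_s = 120×60/4 = 1800 rpm; n = 1800×(1−0.044) = 1721 rpm
ω = 2π×1721/60 = 180.2 rad/s
τ = P_out/ω = 7272/180.2 = 40.36 N·m
In lb·ft: 40.36/1.356 = 29.8 lb·ft

29.8 lb·ft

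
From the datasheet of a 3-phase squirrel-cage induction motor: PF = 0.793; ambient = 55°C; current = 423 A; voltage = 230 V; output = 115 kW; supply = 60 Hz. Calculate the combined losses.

18600 W

P_in = √3·V·I·cosφ = 1.732×230×423×0.793 = 133625 W
P_out = 115000 W
Losses = P_in − P_out = 133625 − 115000 = 18625 W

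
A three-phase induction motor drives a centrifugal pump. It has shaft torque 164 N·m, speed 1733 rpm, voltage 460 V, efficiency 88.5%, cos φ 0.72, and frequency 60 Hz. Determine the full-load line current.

ω = 2π×1733/60 = 181.5 rad/s; P_out = τω = 164 × 181.5 = 29766 W
P_in = P_out / η = 29766 / 0.885 = 33634 W
I_L = P_in / (√3·V_L·cosφ) = 33634 / (1.732 × 460 × 0.72) = 58.6 A

58.6 A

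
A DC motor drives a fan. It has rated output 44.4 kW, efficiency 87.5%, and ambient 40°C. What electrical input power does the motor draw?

50.7 kW

P_out = 44400 W
P_in = P_out/η = 44400/0.875 = 50743 W = 50.7 kW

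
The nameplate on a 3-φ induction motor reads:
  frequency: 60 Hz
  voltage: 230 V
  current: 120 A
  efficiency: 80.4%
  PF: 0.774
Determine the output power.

P_in = √3·V·I·cosφ = 1.732 × 230 × 120 × 0.774 = 37000 W
P_out = η·P_in = 0.804 × 37000 = 29748 W

29.7 kW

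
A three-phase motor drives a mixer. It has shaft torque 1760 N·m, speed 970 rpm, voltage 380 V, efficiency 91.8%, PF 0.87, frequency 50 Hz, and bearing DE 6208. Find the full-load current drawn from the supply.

340 A

ω = 2π×970/60 = 101.6 rad/s; P_out = τω = 1760 × 101.6 = 178816 W
P_in = P_out / η = 178816 / 0.918 = 194789 W
I_L = P_in / (√3·V_L·cosφ) = 194789 / (1.732 × 380 × 0.87) = 340 A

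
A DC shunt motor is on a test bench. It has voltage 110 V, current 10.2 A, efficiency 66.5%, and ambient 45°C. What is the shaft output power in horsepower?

1 HP

P_in = V·I = 110 × 10.2 = 1122 W
P_out = η·P_in = 0.665 × 1122 = 746 W
= 746/746 = 1 HP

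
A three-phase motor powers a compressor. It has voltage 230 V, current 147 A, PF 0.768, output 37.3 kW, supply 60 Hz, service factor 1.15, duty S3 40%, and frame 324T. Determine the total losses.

P_in = √3·V·I·cosφ = 1.732×230×147×0.768 = 44973 W
P_out = 37300 W
Losses = P_in − P_out = 44973 − 37300 = 7673 W

7.67 kW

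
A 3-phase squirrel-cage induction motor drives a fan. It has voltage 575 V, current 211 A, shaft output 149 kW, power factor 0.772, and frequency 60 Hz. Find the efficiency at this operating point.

91.8 %

P_out = 149 kW = 149000 W
P_in = √3·V_L·I_L·cosφ = 1.732 × 575 × 211 × 0.772 = 162224 W
η = P_out / P_in = 149000 / 162224 = 0.918 = 91.8%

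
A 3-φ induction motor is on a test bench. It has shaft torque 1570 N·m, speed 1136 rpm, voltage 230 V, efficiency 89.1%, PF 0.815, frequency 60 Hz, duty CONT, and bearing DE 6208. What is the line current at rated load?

ω = 2π×1136/60 = 119 rad/s; P_out = τω = 1570 × 119 = 186830 W
P_in = P_out / η = 186830 / 0.891 = 209686 W
I_L = P_in / (√3·V_L·cosφ) = 209686 / (1.732 × 230 × 0.815) = 646 A

646 A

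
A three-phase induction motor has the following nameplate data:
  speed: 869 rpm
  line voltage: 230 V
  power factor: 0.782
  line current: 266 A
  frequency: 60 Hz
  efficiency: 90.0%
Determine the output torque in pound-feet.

604 lb·ft

P_in = √3·V·I·cosφ = 1.732 × 230 × 266 × 0.782 = 82864 W
P_out = η·P_in = 0.9 × 82864 = 74578 W
n = 869 rpm
ω = 2π×869/60 = 91 rad/s
τ = P_out/ω = 74578/91 = 819.5 N·m
In lb·ft: 819.5/1.356 = 604 lb·ft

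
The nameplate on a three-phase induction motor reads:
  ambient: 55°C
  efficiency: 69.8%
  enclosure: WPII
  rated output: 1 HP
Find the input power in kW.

1.07 kW

P_out = 1 × 746 = 746 W
P_in = P_out/η = 746/0.698 = 1069 W = 1.07 kW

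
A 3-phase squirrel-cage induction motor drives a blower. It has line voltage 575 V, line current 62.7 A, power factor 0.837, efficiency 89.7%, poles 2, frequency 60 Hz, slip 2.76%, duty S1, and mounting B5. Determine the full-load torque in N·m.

P_in = √3·V·I·cosφ = 1.732 × 575 × 62.7 × 0.837 = 52265 W
P_out = η·P_in = 0.897 × 52265 = 46882 W
n_s = 120×60/2 = 3600 rpm; n = 3600×(1−0.0276) = 3501 rpm
ω = 2π×3501/60 = 366.6 rad/s
τ = P_out/ω = 46882/366.6 = 128 N·m

128 N·m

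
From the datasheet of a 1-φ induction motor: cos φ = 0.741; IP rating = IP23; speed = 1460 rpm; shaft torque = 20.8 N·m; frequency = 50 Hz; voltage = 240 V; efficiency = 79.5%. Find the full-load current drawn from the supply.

22.5 A

ω = 2π×1460/60 = 152.9 rad/s; P_out = τω = 20.8 × 152.9 = 3180 W
P_in = P_out / η = 3180 / 0.795 = 4000 W
I = P_in / (V·cosφ) = 4000 / (240 × 0.741) = 22.5 A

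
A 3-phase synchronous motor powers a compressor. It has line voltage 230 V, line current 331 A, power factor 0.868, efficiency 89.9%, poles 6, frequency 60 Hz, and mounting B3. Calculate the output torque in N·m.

819 N·m

P_in = √3·V·I·cosφ = 1.732 × 230 × 331 × 0.868 = 114452 W
P_out = η·P_in = 0.899 × 114452 = 102892 W
n = n_s = 120×60/6 = 1200 rpm (synchronous)
ω = 2π×1200/60 = 125.7 rad/s
τ = P_out/ω = 102892/125.7 = 819 N·m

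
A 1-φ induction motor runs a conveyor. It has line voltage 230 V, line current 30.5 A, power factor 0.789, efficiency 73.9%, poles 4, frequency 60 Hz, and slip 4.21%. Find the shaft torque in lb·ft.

P_in = V·I·cosφ = 230 × 30.5 × 0.789 = 5535 W
P_out = η·P_in = 0.739 × 5535 = 4090 W
n_s = 120×60/4 = 1800 rpm; n = 1800×(1−0.0421) = 1724 rpm
ω = 2π×1724/60 = 180.5 rad/s
τ = P_out/ω = 4090/180.5 = 22.66 N·m
In lb·ft: 22.66/1.356 = 16.7 lb·ft

16.7 lb·ft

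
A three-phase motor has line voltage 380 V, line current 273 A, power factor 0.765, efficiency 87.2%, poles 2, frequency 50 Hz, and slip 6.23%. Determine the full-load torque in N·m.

P_in = √3·V·I·cosφ = 1.732 × 380 × 273 × 0.765 = 137453 W
P_out = η·P_in = 0.872 × 137453 = 119859 W
n_s = 120×50/2 = 3000 rpm; n = 3000×(1−0.0623) = 2813 rpm
ω = 2π×2813/60 = 294.6 rad/s
τ = P_out/ω = 119859/294.6 = 407 N·m

407 N·m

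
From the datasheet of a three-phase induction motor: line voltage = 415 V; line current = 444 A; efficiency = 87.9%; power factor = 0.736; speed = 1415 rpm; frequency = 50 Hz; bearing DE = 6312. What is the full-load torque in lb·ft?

1030 lb·ft

P_in = √3·V·I·cosφ = 1.732 × 415 × 444 × 0.736 = 234886 W
P_out = η·P_in = 0.879 × 234886 = 206465 W
n = 1415 rpm
ω = 2π×1415/60 = 148.2 rad/s
τ = P_out/ω = 206465/148.2 = 1393 N·m
In lb·ft: 1393/1.356 = 1030 lb·ft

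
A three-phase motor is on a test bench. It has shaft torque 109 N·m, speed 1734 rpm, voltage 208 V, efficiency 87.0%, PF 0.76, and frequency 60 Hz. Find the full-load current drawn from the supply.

ω = 2π×1734/60 = 181.6 rad/s; P_out = τω = 109 × 181.6 = 19794 W
P_in = P_out / η = 19794 / 0.870 = 22752 W
I_L = P_in / (√3·V_L·cosφ) = 22752 / (1.732 × 208 × 0.76) = 83.1 A

83.1 A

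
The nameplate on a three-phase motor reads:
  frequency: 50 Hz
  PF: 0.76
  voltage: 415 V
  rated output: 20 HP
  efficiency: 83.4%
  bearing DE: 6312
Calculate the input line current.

32.7 A

P_out = 20 × 746 = 14920 W
P_in = P_out / η = 14920 / 0.834 = 17890 W
I_L = P_in / (√3·V_L·cosφ) = 17890 / (1.732 × 415 × 0.76) = 32.7 A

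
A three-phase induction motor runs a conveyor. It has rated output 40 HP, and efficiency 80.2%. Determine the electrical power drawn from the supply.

P_out = 40 × 746 = 29840 W
P_in = P_out/η = 29840/0.802 = 37207 W = 37.2 kW

37.2 kW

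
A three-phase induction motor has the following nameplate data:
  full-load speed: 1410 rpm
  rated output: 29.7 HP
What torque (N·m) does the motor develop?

150 N·m

P_out = 29.7 × 746 = 22156 W
ω = 2π × 1410/60 = 147.7 rad/s
τ = P_out/ω = 22156/147.7 = 150 N·m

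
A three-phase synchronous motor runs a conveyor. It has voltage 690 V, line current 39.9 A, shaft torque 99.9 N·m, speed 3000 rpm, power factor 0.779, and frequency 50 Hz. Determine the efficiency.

ω = 2π × 3000/60 = 314.2 rad/s; P_out = τω = 99.9 × 314.2 = 31389 W
P_in = √3·V_L·I_L·cosφ = 1.732 × 690 × 39.9 × 0.779 = 37146 W
η = P_out / P_in = 31389 / 37146 = 0.845 = 84.5%

84.5 %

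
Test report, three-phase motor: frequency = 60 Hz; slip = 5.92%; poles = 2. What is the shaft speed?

n_s = 120f/p = 120×60/2 = 3600 rpm
n = n_s(1 − s) = 3600 × (1 − 0.0592) = 3387 rpm

3387 rpm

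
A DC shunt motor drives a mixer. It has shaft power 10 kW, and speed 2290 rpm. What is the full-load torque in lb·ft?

ω = 2π × 2290/60 = 239.8 rad/s
τ = P/ω = 10000/239.8 = 41.7 N·m
In lb·ft: 41.7/1.356 = 30.8 lb·ft

30.8 lb·ft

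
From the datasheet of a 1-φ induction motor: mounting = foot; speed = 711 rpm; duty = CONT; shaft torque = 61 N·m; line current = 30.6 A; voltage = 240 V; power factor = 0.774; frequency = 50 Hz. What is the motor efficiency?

79.9 %

ω = 2π × 711/60 = 74.46 rad/s; P_out = τω = 61 × 74.46 = 4542 W
P_in = V·I·cosφ = 240 × 30.6 × 0.774 = 5684 W
η = P_out / P_in = 4542 / 5684 = 0.799 = 79.9%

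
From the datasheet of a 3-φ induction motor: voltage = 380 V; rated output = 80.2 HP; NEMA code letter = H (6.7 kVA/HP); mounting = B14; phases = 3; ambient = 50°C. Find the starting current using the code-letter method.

816 A

S_LR = 6.7 × 80.2 = 537.34 kVA
I_LR = S_LR/(√3·V_L) = 537340/(1.732×380) = 816 A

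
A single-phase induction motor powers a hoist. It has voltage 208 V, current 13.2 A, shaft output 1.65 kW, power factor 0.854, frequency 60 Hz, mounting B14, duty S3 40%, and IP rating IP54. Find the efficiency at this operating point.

P_out = 1.65 kW = 1650 W
P_in = V·I·cosφ = 208 × 13.2 × 0.854 = 2345 W
η = P_out / P_in = 1650 / 2345 = 0.704 = 70.4%

70.4 %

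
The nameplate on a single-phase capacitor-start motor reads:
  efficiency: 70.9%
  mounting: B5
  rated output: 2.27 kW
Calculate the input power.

3.2 kW

P_out = 2270 W
P_in = P_out/η = 2270/0.709 = 3202 W = 3.2 kW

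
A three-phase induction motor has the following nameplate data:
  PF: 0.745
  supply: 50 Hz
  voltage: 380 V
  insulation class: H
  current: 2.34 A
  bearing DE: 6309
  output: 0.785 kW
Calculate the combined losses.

P_in = √3·V·I·cosφ = 1.732×380×2.34×0.745 = 1147 W
P_out = 785 W
Losses = P_in − P_out = 1147 − 785 = 362 W

362 W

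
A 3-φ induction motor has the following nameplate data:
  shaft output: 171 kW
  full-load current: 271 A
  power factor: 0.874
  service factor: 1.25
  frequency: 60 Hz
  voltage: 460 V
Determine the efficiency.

P_out = 171 kW = 171000 W
P_in = √3·V_L·I_L·cosφ = 1.732 × 460 × 271 × 0.874 = 188706 W
η = P_out / P_in = 171000 / 188706 = 0.906 = 90.6%

90.6 %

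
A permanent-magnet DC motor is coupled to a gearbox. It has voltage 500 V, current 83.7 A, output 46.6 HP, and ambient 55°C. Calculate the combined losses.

P_in = V·I = 500×83.7 = 41850 W
P_out = 46.6×746 = 34764 W
Losses = P_in − P_out = 41850 − 34764 = 7086 W

7.09 kW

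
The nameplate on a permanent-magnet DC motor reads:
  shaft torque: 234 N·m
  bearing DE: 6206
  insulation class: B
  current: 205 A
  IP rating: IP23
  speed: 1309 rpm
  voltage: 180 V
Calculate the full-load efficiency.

ω = 2π × 1309/60 = 137.1 rad/s; P_out = τω = 234 × 137.1 = 32081 W
P_in = V·I = 180 × 205 = 36900 W
η = P_out / P_in = 32081 / 36900 = 0.869 = 86.9%

86.9 %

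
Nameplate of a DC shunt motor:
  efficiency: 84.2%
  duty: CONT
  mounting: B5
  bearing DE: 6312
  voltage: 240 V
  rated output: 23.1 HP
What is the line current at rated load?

P_out = 23.1 × 746 = 17233 W
P_in = P_out / η = 17233 / 0.842 = 20467 W
I = P_in / V = 20467 / 240 = 85.3 A

85.3 A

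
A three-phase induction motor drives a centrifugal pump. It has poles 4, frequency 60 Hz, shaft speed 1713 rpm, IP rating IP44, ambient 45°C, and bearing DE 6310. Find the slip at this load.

4.8 %

n_s = 120f/p = 120×60/4 = 1800 rpm
s = (n_s − n)/n_s = (1800 − 1713)/1800 = 0.0483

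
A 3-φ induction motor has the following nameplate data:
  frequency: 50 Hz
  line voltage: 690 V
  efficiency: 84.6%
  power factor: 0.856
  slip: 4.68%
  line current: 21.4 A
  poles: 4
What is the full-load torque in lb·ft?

P_in = √3·V·I·cosφ = 1.732 × 690 × 21.4 × 0.856 = 21892 W
P_out = η·P_in = 0.846 × 21892 = 18521 W
n_s = 120×50/4 = 1500 rpm; n = 1500×(1−0.0468) = 1430 rpm
ω = 2π×1430/60 = 149.7 rad/s
τ = P_out/ω = 18521/149.7 = 123.7 N·m
In lb·ft: 123.7/1.356 = 91.2 lb·ft

91.2 lb·ft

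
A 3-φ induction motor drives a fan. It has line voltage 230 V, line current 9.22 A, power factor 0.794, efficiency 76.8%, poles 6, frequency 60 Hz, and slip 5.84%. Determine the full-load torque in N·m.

P_in = √3·V·I·cosφ = 1.732 × 230 × 9.22 × 0.794 = 2916 W
P_out = η·P_in = 0.768 × 2916 = 2239 W
n_s = 120×60/6 = 1200 rpm; n = 1200×(1−0.0584) = 1130 rpm
ω = 2π×1130/60 = 118.3 rad/s
τ = P_out/ω = 2239/118.3 = 18.9 N·m

18.9 N·m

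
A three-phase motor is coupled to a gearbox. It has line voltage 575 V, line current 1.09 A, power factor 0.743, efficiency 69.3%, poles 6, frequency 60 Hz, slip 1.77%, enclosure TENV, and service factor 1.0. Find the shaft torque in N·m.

4.53 N·m

P_in = √3·V·I·cosφ = 1.732 × 575 × 1.09 × 0.743 = 807 W
P_out = η·P_in = 0.693 × 807 = 559 W
n_s = 120×60/6 = 1200 rpm; n = 1200×(1−0.0177) = 1179 rpm
ω = 2π×1179/60 = 123.5 rad/s
τ = P_out/ω = 559/123.5 = 4.53 N·m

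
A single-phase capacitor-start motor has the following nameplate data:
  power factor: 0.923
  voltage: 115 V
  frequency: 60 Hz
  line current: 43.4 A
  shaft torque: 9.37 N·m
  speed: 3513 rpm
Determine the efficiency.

74.8 %

ω = 2π × 3513/60 = 367.9 rad/s; P_out = τω = 9.37 × 367.9 = 3447 W
P_in = V·I·cosφ = 115 × 43.4 × 0.923 = 4607 W
η = P_out / P_in = 3447 / 4607 = 0.748 = 74.8%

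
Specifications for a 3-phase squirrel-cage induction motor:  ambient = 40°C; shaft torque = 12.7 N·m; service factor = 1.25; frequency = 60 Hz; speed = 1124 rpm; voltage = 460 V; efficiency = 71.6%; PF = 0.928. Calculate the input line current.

ω = 2π×1124/60 = 117.7 rad/s; P_out = τω = 12.7 × 117.7 = 1495 W
P_in = P_out / η = 1495 / 0.716 = 2088 W
I_L = P_in / (√3·V_L·cosφ) = 2088 / (1.732 × 460 × 0.928) = 2.82 A

2.82 A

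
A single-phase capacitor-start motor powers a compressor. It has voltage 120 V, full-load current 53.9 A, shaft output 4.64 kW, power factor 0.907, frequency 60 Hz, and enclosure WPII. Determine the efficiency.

79.1 %

P_out = 4.64 kW = 4640 W
P_in = V·I·cosφ = 120 × 53.9 × 0.907 = 5866 W
η = P_out / P_in = 4640 / 5866 = 0.791 = 79.1%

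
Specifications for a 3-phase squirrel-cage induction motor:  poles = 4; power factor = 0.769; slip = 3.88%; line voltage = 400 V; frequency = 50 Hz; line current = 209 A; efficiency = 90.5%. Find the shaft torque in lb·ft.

492 lb·ft

P_in = √3·V·I·cosφ = 1.732 × 400 × 209 × 0.769 = 111348 W
P_out = η·P_in = 0.905 × 111348 = 100770 W
n_s = 120×50/4 = 1500 rpm; n = 1500×(1−0.0388) = 1442 rpm
ω = 2π×1442/60 = 151 rad/s
τ = P_out/ω = 100770/151 = 667.4 N·m
In lb·ft: 667.4/1.356 = 492 lb·ft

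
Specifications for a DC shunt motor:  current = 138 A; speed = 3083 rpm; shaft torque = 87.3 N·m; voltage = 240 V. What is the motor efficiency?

ω = 2π × 3083/60 = 322.9 rad/s; P_out = τω = 87.3 × 322.9 = 28189 W
P_in = V·I = 240 × 138 = 33120 W
η = P_out / P_in = 28189 / 33120 = 0.851 = 85.1%

85.1 %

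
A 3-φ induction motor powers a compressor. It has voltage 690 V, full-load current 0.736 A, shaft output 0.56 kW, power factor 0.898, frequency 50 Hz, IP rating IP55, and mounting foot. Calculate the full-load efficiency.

70.9 %

P_out = 0.56 kW = 560 W
P_in = √3·V_L·I_L·cosφ = 1.732 × 690 × 0.736 × 0.898 = 790 W
η = P_out / P_in = 560 / 790 = 0.709 = 70.9%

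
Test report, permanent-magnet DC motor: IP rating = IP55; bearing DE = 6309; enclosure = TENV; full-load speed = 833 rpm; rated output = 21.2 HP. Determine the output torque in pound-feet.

P_out = 21.2 × 746 = 15815 W
ω = 2π × 833/60 = 87.23 rad/s
τ = P_out/ω = 15815/87.23 = 181.3 N·m
In lb·ft: 181.3/1.356 = 134 lb·ft

134 lb·ft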